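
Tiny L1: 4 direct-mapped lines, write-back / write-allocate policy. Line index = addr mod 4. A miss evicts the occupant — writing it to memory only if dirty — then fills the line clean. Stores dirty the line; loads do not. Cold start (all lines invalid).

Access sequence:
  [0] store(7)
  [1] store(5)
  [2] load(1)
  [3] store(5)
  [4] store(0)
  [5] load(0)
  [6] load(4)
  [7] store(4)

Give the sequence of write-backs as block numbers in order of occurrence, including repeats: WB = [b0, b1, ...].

  0 | W B7 → L3 miss [D]
  1 | W B5 → L1 miss [D]
  2 | R B1 → L1 miss wb→B5 [-]
  3 | W B5 → L1 miss [D]
  4 | W B0 → L0 miss [D]
  5 | R B0 → L0 hit [D]
  6 | R B4 → L0 miss wb→B0 [-]
  7 | W B4 → L0 hit [D]

WB = [5, 0]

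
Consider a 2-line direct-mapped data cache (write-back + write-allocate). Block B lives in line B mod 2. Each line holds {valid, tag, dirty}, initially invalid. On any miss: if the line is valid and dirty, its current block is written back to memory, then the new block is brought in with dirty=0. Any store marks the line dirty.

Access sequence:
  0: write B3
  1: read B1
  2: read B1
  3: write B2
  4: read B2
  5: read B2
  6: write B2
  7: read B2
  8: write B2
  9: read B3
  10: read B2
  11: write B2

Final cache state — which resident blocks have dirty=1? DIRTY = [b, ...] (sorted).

0: W B3 -> L1 miss  d=D]
1: R B1 -> L1 miss wb->B3  d=-]
2: R B1 -> L1 hit  d=-]
3: W B2 -> L0 miss  d=D]
4: R B2 -> L0 hit  d=D]
5: R B2 -> L0 hit  d=D]
6: W B2 -> L0 hit  d=D]
7: R B2 -> L0 hit  d=D]
8: W B2 -> L0 hit  d=D]
9: R B3 -> L1 miss  d=-]
10: R B2 -> L0 hit  d=D]
11: W B2 -> L0 hit  d=D]

DIRTY = [2]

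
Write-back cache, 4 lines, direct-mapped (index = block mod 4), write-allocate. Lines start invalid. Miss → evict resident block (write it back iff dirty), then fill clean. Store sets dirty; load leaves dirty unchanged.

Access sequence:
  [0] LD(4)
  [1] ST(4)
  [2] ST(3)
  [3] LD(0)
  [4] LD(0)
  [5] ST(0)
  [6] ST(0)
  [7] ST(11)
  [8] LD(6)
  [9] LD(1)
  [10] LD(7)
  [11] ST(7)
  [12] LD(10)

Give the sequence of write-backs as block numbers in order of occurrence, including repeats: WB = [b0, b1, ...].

WB = [4, 3, 11]

0: R B4 -> L0 miss  d=-]
1: W B4 -> L0 hit  d=D]
2: W B3 -> L3 miss  d=D]
3: R B0 -> L0 miss wb->B4  d=-]
4: R B0 -> L0 hit  d=-]
5: W B0 -> L0 hit  d=D]
6: W B0 -> L0 hit  d=D]
7: W B11 -> L3 miss wb->B3  d=D]
8: R B6 -> L2 miss  d=-]
9: R B1 -> L1 miss  d=-]
10: R B7 -> L3 miss wb->B11  d=-]
11: W B7 -> L3 hit  d=D]
12: R B10 -> L2 miss  d=-]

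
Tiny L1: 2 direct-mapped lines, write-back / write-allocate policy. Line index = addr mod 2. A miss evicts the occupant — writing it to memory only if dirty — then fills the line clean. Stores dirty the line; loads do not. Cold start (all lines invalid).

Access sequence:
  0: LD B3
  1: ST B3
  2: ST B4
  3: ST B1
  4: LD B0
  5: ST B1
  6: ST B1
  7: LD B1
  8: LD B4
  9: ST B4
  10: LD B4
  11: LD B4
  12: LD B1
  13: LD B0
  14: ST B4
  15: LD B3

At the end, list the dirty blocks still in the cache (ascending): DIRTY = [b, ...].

DIRTY = [4]

0: R B3 → L1 miss [-]
1: W B3 → L1 hit [D]
2: W B4 → L0 miss [D]
3: W B1 → L1 miss wb→B3 [D]
4: R B0 → L0 miss wb→B4 [-]
5: W B1 → L1 hit [D]
6: W B1 → L1 hit [D]
7: R B1 → L1 hit [D]
8: R B4 → L0 miss [-]
9: W B4 → L0 hit [D]
10: R B4 → L0 hit [D]
11: R B4 → L0 hit [D]
12: R B1 → L1 hit [D]
13: R B0 → L0 miss wb→B4 [-]
14: W B4 → L0 miss [D]
15: R B3 → L1 miss wb→B1 [-]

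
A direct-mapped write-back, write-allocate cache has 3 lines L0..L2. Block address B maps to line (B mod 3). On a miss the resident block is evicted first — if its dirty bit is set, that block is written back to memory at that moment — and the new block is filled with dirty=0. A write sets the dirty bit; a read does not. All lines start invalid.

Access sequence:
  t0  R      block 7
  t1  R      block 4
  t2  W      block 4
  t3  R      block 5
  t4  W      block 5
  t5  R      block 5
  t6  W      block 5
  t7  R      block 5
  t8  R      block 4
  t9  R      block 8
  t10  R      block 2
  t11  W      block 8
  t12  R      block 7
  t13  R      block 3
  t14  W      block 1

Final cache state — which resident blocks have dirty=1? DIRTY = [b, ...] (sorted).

DIRTY = [1, 8]

0: R B7 → L1 miss [-]
1: R B4 → L1 miss [-]
2: W B4 → L1 hit [D]
3: R B5 → L2 miss [-]
4: W B5 → L2 hit [D]
5: R B5 → L2 hit [D]
6: W B5 → L2 hit [D]
7: R B5 → L2 hit [D]
8: R B4 → L1 hit [D]
9: R B8 → L2 miss wb→B5 [-]
10: R B2 → L2 miss [-]
11: W B8 → L2 miss [D]
12: R B7 → L1 miss wb→B4 [-]
13: R B3 → L0 miss [-]
14: W B1 → L1 miss [D]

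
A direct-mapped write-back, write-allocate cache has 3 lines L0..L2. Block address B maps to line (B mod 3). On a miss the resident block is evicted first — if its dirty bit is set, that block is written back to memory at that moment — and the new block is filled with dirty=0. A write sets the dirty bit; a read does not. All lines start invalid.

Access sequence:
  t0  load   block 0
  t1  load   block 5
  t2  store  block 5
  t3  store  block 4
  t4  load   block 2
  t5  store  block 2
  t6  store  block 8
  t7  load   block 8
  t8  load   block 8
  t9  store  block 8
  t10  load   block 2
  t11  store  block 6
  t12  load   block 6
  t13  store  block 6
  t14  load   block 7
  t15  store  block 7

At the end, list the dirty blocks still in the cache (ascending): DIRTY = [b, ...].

DIRTY = [6, 7]

0: R B0 → L0 miss [-]
1: R B5 → L2 miss [-]
2: W B5 → L2 hit [D]
3: W B4 → L1 miss [D]
4: R B2 → L2 miss wb→B5 [-]
5: W B2 → L2 hit [D]
6: W B8 → L2 miss wb→B2 [D]
7: R B8 → L2 hit [D]
8: R B8 → L2 hit [D]
9: W B8 → L2 hit [D]
10: R B2 → L2 miss wb→B8 [-]
11: W B6 → L0 miss [D]
12: R B6 → L0 hit [D]
13: W B6 → L0 hit [D]
14: R B7 → L1 miss wb→B4 [-]
15: W B7 → L1 hit [D]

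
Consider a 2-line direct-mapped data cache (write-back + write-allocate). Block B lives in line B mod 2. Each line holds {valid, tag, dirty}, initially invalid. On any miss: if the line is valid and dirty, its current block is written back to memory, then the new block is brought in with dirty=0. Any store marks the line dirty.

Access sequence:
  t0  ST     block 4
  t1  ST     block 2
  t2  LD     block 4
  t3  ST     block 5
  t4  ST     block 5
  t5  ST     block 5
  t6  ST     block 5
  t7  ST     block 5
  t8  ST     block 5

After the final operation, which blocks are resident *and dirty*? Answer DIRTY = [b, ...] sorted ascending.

DIRTY = [5]

0: W B4 → L0 miss [D]
1: W B2 → L0 miss wb→B4 [D]
2: R B4 → L0 miss wb→B2 [-]
3: W B5 → L1 miss [D]
4: W B5 → L1 hit [D]
5: W B5 → L1 hit [D]
6: W B5 → L1 hit [D]
7: W B5 → L1 hit [D]
8: W B5 → L1 hit [D]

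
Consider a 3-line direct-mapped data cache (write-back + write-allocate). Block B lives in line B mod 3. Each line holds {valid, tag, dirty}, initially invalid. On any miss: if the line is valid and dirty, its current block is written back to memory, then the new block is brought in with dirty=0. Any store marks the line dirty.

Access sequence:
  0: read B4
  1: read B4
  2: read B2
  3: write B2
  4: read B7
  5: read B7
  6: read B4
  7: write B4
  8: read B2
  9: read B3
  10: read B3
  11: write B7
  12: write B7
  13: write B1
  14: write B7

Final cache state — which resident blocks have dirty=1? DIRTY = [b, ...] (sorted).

  0 | R B4 → L1 miss [-]
  1 | R B4 → L1 hit [-]
  2 | R B2 → L2 miss [-]
  3 | W B2 → L2 hit [D]
  4 | R B7 → L1 miss [-]
  5 | R B7 → L1 hit [-]
  6 | R B4 → L1 miss [-]
  7 | W B4 → L1 hit [D]
  8 | R B2 → L2 hit [D]
  9 | R B3 → L0 miss [-]
  10 | R B3 → L0 hit [-]
  11 | W B7 → L1 miss wb→B4 [D]
  12 | W B7 → L1 hit [D]
  13 | W B1 → L1 miss wb→B7 [D]
  14 | W B7 → L1 miss wb→B1 [D]

DIRTY = [2, 7]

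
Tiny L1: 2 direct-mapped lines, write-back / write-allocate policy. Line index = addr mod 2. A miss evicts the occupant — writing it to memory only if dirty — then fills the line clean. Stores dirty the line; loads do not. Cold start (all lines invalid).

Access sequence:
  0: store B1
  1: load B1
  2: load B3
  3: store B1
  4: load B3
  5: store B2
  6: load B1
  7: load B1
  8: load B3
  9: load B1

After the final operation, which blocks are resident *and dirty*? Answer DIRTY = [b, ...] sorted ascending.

0: W B1 → L1 miss [D]
1: R B1 → L1 hit [D]
2: R B3 → L1 miss wb→B1 [-]
3: W B1 → L1 miss [D]
4: R B3 → L1 miss wb→B1 [-]
5: W B2 → L0 miss [D]
6: R B1 → L1 miss [-]
7: R B1 → L1 hit [-]
8: R B3 → L1 miss [-]
9: R B1 → L1 miss [-]

DIRTY = [2]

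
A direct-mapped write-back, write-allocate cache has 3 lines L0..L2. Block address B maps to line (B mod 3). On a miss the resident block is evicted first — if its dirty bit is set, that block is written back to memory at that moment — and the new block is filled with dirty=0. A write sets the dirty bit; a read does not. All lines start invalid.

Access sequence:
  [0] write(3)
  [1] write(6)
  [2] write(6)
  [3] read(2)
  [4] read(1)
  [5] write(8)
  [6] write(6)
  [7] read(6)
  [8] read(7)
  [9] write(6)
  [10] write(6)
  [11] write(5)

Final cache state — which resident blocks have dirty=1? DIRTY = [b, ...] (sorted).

0: W B3 → L0 miss [D]
1: W B6 → L0 miss wb→B3 [D]
2: W B6 → L0 hit [D]
3: R B2 → L2 miss [-]
4: R B1 → L1 miss [-]
5: W B8 → L2 miss [D]
6: W B6 → L0 hit [D]
7: R B6 → L0 hit [D]
8: R B7 → L1 miss [-]
9: W B6 → L0 hit [D]
10: W B6 → L0 hit [D]
11: W B5 → L2 miss wb→B8 [D]

DIRTY = [5, 6]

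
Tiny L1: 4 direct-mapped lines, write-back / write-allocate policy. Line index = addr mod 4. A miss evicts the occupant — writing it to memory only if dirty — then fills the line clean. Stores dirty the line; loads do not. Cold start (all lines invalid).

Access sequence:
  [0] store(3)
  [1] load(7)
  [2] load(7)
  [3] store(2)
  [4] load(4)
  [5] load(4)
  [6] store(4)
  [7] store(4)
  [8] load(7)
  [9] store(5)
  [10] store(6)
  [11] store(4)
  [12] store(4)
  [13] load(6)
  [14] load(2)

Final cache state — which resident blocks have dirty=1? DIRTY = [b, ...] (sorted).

DIRTY = [4, 5]

  0 | W B3 → L3 miss [D]
  1 | R B7 → L3 miss wb→B3 [-]
  2 | R B7 → L3 hit [-]
  3 | W B2 → L2 miss [D]
  4 | R B4 → L0 miss [-]
  5 | R B4 → L0 hit [-]
  6 | W B4 → L0 hit [D]
  7 | W B4 → L0 hit [D]
  8 | R B7 → L3 hit [-]
  9 | W B5 → L1 miss [D]
  10 | W B6 → L2 miss wb→B2 [D]
  11 | W B4 → L0 hit [D]
  12 | W B4 → L0 hit [D]
  13 | R B6 → L2 hit [D]
  14 | R B2 → L2 miss wb→B6 [-]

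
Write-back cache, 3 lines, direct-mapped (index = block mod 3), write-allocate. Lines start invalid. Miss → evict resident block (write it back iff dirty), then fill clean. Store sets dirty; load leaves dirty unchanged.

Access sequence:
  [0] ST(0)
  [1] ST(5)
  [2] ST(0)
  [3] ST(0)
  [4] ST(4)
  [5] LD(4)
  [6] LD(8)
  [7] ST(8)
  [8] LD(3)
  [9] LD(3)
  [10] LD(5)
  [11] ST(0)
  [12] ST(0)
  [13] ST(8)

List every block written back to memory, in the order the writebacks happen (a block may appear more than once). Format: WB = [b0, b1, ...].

0: W B0 → L0 miss [D]
1: W B5 → L2 miss [D]
2: W B0 → L0 hit [D]
3: W B0 → L0 hit [D]
4: W B4 → L1 miss [D]
5: R B4 → L1 hit [D]
6: R B8 → L2 miss wb→B5 [-]
7: W B8 → L2 hit [D]
8: R B3 → L0 miss wb→B0 [-]
9: R B3 → L0 hit [-]
10: R B5 → L2 miss wb→B8 [-]
11: W B0 → L0 miss [D]
12: W B0 → L0 hit [D]
13: W B8 → L2 miss [D]

WB = [5, 0, 8]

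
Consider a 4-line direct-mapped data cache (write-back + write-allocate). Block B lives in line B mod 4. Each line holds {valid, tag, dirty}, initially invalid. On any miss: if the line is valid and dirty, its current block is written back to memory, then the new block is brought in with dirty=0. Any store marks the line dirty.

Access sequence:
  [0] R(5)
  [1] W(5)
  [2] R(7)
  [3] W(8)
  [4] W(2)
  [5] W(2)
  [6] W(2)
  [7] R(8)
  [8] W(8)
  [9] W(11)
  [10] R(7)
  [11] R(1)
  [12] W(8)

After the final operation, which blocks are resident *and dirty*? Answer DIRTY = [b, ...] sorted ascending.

DIRTY = [2, 8]

0: R B5 → L1 miss [-]
1: W B5 → L1 hit [D]
2: R B7 → L3 miss [-]
3: W B8 → L0 miss [D]
4: W B2 → L2 miss [D]
5: W B2 → L2 hit [D]
6: W B2 → L2 hit [D]
7: R B8 → L0 hit [D]
8: W B8 → L0 hit [D]
9: W B11 → L3 miss [D]
10: R B7 → L3 miss wb→B11 [-]
11: R B1 → L1 miss wb→B5 [-]
12: W B8 → L0 hit [D]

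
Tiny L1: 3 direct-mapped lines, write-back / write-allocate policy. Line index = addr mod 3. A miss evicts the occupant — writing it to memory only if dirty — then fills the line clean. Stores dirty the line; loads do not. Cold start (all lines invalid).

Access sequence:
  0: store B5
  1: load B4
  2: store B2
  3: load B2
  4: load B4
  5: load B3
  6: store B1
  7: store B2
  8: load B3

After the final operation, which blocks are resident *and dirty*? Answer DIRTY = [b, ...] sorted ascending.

DIRTY = [1, 2]

0: W B5 → L2 miss [D]
1: R B4 → L1 miss [-]
2: W B2 → L2 miss wb→B5 [D]
3: R B2 → L2 hit [D]
4: R B4 → L1 hit [-]
5: R B3 → L0 miss [-]
6: W B1 → L1 miss [D]
7: W B2 → L2 hit [D]
8: R B3 → L0 hit [-]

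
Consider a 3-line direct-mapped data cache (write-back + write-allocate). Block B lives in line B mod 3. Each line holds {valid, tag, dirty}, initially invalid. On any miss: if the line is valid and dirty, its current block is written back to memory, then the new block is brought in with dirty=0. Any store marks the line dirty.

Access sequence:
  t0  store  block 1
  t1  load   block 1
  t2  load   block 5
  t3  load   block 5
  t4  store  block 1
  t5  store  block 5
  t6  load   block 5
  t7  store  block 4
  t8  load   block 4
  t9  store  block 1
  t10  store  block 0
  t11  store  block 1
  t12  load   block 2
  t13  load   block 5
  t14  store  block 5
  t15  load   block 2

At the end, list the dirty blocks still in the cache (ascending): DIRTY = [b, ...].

DIRTY = [0, 1]

0: W B1 → L1 miss [D]
1: R B1 → L1 hit [D]
2: R B5 → L2 miss [-]
3: R B5 → L2 hit [-]
4: W B1 → L1 hit [D]
5: W B5 → L2 hit [D]
6: R B5 → L2 hit [D]
7: W B4 → L1 miss wb→B1 [D]
8: R B4 → L1 hit [D]
9: W B1 → L1 miss wb→B4 [D]
10: W B0 → L0 miss [D]
11: W B1 → L1 hit [D]
12: R B2 → L2 miss wb→B5 [-]
13: R B5 → L2 miss [-]
14: W B5 → L2 hit [D]
15: R B2 → L2 miss wb→B5 [-]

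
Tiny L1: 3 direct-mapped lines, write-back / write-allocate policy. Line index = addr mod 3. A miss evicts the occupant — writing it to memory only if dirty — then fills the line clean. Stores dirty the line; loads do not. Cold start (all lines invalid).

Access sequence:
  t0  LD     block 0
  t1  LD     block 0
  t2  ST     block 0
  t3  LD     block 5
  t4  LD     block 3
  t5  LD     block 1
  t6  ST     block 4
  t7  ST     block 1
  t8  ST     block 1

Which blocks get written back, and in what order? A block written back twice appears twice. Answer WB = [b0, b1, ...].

0: R B0 → L0 miss [-]
1: R B0 → L0 hit [-]
2: W B0 → L0 hit [D]
3: R B5 → L2 miss [-]
4: R B3 → L0 miss wb→B0 [-]
5: R B1 → L1 miss [-]
6: W B4 → L1 miss [D]
7: W B1 → L1 miss wb→B4 [D]
8: W B1 → L1 hit [D]

WB = [0, 4]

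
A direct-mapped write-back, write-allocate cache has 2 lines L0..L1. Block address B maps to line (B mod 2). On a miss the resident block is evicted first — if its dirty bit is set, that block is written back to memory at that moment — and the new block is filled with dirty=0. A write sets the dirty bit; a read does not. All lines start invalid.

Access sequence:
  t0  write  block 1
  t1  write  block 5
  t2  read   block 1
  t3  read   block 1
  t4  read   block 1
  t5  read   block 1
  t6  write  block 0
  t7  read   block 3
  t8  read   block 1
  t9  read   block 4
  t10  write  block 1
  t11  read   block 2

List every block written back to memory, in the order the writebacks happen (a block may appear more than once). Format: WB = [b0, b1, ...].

0: W B1 -> L1 miss  d=D]
1: W B5 -> L1 miss wb->B1  d=D]
2: R B1 -> L1 miss wb->B5  d=-]
3: R B1 -> L1 hit  d=-]
4: R B1 -> L1 hit  d=-]
5: R B1 -> L1 hit  d=-]
6: W B0 -> L0 miss  d=D]
7: R B3 -> L1 miss  d=-]
8: R B1 -> L1 miss  d=-]
9: R B4 -> L0 miss wb->B0  d=-]
10: W B1 -> L1 hit  d=D]
11: R B2 -> L0 miss  d=-]

WB = [1, 5, 0]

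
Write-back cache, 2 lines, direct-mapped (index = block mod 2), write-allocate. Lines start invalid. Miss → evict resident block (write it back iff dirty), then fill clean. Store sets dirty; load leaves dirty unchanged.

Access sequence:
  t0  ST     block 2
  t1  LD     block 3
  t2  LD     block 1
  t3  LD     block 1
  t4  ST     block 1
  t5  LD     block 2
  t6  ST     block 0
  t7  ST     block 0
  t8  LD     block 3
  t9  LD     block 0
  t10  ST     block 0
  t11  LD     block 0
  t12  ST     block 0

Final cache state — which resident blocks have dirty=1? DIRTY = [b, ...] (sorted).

  0 | W B2 → L0 miss [D]
  1 | R B3 → L1 miss [-]
  2 | R B1 → L1 miss [-]
  3 | R B1 → L1 hit [-]
  4 | W B1 → L1 hit [D]
  5 | R B2 → L0 hit [D]
  6 | W B0 → L0 miss wb→B2 [D]
  7 | W B0 → L0 hit [D]
  8 | R B3 → L1 miss wb→B1 [-]
  9 | R B0 → L0 hit [D]
  10 | W B0 → L0 hit [D]
  11 | R B0 → L0 hit [D]
  12 | W B0 → L0 hit [D]

DIRTY = [0]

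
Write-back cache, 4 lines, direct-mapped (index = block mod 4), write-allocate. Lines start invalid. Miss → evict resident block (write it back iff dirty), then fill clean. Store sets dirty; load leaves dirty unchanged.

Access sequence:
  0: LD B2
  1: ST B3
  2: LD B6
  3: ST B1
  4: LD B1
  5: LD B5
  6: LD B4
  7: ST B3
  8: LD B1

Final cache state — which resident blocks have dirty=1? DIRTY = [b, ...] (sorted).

DIRTY = [3]

  0 | R B2 → L2 miss [-]
  1 | W B3 → L3 miss [D]
  2 | R B6 → L2 miss [-]
  3 | W B1 → L1 miss [D]
  4 | R B1 → L1 hit [D]
  5 | R B5 → L1 miss wb→B1 [-]
  6 | R B4 → L0 miss [-]
  7 | W B3 → L3 hit [D]
  8 | R B1 → L1 miss [-]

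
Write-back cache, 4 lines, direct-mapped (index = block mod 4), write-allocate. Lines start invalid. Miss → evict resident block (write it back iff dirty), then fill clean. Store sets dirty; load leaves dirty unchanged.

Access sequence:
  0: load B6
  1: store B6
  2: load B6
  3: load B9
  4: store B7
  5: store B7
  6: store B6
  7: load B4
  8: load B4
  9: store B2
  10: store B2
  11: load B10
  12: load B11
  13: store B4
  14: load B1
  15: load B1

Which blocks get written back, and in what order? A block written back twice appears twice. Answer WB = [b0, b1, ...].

WB = [6, 2, 7]

0: R B6 -> L2 miss  d=-]
1: W B6 -> L2 hit  d=D]
2: R B6 -> L2 hit  d=D]
3: R B9 -> L1 miss  d=-]
4: W B7 -> L3 miss  d=D]
5: W B7 -> L3 hit  d=D]
6: W B6 -> L2 hit  d=D]
7: R B4 -> L0 miss  d=-]
8: R B4 -> L0 hit  d=-]
9: W B2 -> L2 miss wb->B6  d=D]
10: W B2 -> L2 hit  d=D]
11: R B10 -> L2 miss wb->B2  d=-]
12: R B11 -> L3 miss wb->B7  d=-]
13: W B4 -> L0 hit  d=D]
14: R B1 -> L1 miss  d=-]
15: R B1 -> L1 hit  d=-]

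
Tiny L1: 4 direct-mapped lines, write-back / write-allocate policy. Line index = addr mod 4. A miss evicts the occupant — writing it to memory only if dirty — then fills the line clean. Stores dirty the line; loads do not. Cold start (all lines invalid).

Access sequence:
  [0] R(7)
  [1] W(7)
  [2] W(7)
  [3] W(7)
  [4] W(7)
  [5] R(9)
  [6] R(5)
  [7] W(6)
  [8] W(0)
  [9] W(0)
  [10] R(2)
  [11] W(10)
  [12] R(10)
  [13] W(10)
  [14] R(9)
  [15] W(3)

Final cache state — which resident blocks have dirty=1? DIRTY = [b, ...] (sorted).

  0 | R B7 → L3 miss [-]
  1 | W B7 → L3 hit [D]
  2 | W B7 → L3 hit [D]
  3 | W B7 → L3 hit [D]
  4 | W B7 → L3 hit [D]
  5 | R B9 → L1 miss [-]
  6 | R B5 → L1 miss [-]
  7 | W B6 → L2 miss [D]
  8 | W B0 → L0 miss [D]
  9 | W B0 → L0 hit [D]
  10 | R B2 → L2 miss wb→B6 [-]
  11 | W B10 → L2 miss [D]
  12 | R B10 → L2 hit [D]
  13 | W B10 → L2 hit [D]
  14 | R B9 → L1 miss [-]
  15 | W B3 → L3 miss wb→B7 [D]

DIRTY = [0, 3, 10]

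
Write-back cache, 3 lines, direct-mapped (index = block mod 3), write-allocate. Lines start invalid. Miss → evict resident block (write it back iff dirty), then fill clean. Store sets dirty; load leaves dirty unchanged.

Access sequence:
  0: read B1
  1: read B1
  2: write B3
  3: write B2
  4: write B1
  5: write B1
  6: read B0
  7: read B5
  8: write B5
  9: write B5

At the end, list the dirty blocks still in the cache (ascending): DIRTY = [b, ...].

DIRTY = [1, 5]

0: R B1 -> L1 miss  d=-]
1: R B1 -> L1 hit  d=-]
2: W B3 -> L0 miss  d=D]
3: W B2 -> L2 miss  d=D]
4: W B1 -> L1 hit  d=D]
5: W B1 -> L1 hit  d=D]
6: R B0 -> L0 miss wb->B3  d=-]
7: R B5 -> L2 miss wb->B2  d=-]
8: W B5 -> L2 hit  d=D]
9: W B5 -> L2 hit  d=D]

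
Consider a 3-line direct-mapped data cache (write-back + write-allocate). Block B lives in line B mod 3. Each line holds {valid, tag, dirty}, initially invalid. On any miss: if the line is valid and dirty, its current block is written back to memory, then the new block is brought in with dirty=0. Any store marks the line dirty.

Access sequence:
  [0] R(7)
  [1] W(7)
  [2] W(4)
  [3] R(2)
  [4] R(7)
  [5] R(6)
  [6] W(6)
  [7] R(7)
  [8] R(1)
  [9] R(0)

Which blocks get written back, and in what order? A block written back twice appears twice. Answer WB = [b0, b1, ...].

WB = [7, 4, 6]

  0 | R B7 → L1 miss [-]
  1 | W B7 → L1 hit [D]
  2 | W B4 → L1 miss wb→B7 [D]
  3 | R B2 → L2 miss [-]
  4 | R B7 → L1 miss wb→B4 [-]
  5 | R B6 → L0 miss [-]
  6 | W B6 → L0 hit [D]
  7 | R B7 → L1 hit [-]
  8 | R B1 → L1 miss [-]
  9 | R B0 → L0 miss wb→B6 [-]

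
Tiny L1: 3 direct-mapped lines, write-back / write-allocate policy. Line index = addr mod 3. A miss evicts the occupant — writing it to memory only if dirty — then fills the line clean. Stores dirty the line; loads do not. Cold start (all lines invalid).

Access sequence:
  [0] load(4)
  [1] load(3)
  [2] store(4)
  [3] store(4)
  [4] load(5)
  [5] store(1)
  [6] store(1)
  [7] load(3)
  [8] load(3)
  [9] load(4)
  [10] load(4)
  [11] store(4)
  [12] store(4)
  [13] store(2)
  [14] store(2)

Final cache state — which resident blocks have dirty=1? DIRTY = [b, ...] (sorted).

  0 | R B4 → L1 miss [-]
  1 | R B3 → L0 miss [-]
  2 | W B4 → L1 hit [D]
  3 | W B4 → L1 hit [D]
  4 | R B5 → L2 miss [-]
  5 | W B1 → L1 miss wb→B4 [D]
  6 | W B1 → L1 hit [D]
  7 | R B3 → L0 hit [-]
  8 | R B3 → L0 hit [-]
  9 | R B4 → L1 miss wb→B1 [-]
  10 | R B4 → L1 hit [-]
  11 | W B4 → L1 hit [D]
  12 | W B4 → L1 hit [D]
  13 | W B2 → L2 miss [D]
  14 | W B2 → L2 hit [D]

DIRTY = [2, 4]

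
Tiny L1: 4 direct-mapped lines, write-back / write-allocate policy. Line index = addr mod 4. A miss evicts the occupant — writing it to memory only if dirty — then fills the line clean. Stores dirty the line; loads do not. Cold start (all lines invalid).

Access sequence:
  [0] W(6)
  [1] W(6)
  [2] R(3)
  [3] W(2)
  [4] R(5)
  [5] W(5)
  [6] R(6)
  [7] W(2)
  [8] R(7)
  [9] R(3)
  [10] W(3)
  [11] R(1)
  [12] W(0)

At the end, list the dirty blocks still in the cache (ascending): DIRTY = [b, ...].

0: W B6 -> L2 miss  d=D]
1: W B6 -> L2 hit  d=D]
2: R B3 -> L3 miss  d=-]
3: W B2 -> L2 miss wb->B6  d=D]
4: R B5 -> L1 miss  d=-]
5: W B5 -> L1 hit  d=D]
6: R B6 -> L2 miss wb->B2  d=-]
7: W B2 -> L2 miss  d=D]
8: R B7 -> L3 miss  d=-]
9: R B3 -> L3 miss  d=-]
10: W B3 -> L3 hit  d=D]
11: R B1 -> L1 miss wb->B5  d=-]
12: W B0 -> L0 miss  d=D]

DIRTY = [0, 2, 3]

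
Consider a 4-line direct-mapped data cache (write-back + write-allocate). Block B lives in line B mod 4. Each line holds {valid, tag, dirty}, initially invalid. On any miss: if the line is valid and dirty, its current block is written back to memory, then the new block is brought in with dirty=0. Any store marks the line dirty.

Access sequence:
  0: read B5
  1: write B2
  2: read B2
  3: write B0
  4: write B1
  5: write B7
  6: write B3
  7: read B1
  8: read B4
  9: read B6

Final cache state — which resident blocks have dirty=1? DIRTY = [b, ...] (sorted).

  0 | R B5 → L1 miss [-]
  1 | W B2 → L2 miss [D]
  2 | R B2 → L2 hit [D]
  3 | W B0 → L0 miss [D]
  4 | W B1 → L1 miss [D]
  5 | W B7 → L3 miss [D]
  6 | W B3 → L3 miss wb→B7 [D]
  7 | R B1 → L1 hit [D]
  8 | R B4 → L0 miss wb→B0 [-]
  9 | R B6 → L2 miss wb→B2 [-]

DIRTY = [1, 3]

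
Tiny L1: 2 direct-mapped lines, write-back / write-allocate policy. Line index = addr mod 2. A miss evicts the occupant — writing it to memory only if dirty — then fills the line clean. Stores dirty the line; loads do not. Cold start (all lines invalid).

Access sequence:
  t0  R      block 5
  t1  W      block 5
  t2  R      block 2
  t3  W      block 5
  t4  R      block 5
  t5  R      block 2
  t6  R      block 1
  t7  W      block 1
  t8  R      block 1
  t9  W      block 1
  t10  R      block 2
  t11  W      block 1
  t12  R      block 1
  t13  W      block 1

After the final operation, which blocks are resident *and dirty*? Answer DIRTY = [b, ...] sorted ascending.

0: R B5 → L1 miss [-]
1: W B5 → L1 hit [D]
2: R B2 → L0 miss [-]
3: W B5 → L1 hit [D]
4: R B5 → L1 hit [D]
5: R B2 → L0 hit [-]
6: R B1 → L1 miss wb→B5 [-]
7: W B1 → L1 hit [D]
8: R B1 → L1 hit [D]
9: W B1 → L1 hit [D]
10: R B2 → L0 hit [-]
11: W B1 → L1 hit [D]
12: R B1 → L1 hit [D]
13: W B1 → L1 hit [D]

DIRTY = [1]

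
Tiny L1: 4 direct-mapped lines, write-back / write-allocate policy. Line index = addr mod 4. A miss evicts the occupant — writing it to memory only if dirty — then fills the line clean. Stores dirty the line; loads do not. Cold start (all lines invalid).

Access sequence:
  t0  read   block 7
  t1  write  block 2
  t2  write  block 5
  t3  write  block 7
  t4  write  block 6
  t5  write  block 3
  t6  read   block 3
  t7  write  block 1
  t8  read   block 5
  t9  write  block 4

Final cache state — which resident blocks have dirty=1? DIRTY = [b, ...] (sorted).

0: R B7 -> L3 miss  d=-]
1: W B2 -> L2 miss  d=D]
2: W B5 -> L1 miss  d=D]
3: W B7 -> L3 hit  d=D]
4: W B6 -> L2 miss wb->B2  d=D]
5: W B3 -> L3 miss wb->B7  d=D]
6: R B3 -> L3 hit  d=D]
7: W B1 -> L1 miss wb->B5  d=D]
8: R B5 -> L1 miss wb->B1  d=-]
9: W B4 -> L0 miss  d=D]

DIRTY = [3, 4, 6]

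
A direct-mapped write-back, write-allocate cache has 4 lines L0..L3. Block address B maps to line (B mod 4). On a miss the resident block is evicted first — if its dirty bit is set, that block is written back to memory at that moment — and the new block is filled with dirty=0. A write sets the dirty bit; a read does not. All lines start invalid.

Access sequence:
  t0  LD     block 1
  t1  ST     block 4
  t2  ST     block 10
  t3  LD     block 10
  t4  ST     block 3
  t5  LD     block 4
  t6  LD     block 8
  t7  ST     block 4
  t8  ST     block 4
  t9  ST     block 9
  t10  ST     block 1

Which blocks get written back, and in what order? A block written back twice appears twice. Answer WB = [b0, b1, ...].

0: R B1 -> L1 miss  d=-]
1: W B4 -> L0 miss  d=D]
2: W B10 -> L2 miss  d=D]
3: R B10 -> L2 hit  d=D]
4: W B3 -> L3 miss  d=D]
5: R B4 -> L0 hit  d=D]
6: R B8 -> L0 miss wb->B4  d=-]
7: W B4 -> L0 miss  d=D]
8: W B4 -> L0 hit  d=D]
9: W B9 -> L1 miss  d=D]
10: W B1 -> L1 miss wb->B9  d=D]

WB = [4, 9]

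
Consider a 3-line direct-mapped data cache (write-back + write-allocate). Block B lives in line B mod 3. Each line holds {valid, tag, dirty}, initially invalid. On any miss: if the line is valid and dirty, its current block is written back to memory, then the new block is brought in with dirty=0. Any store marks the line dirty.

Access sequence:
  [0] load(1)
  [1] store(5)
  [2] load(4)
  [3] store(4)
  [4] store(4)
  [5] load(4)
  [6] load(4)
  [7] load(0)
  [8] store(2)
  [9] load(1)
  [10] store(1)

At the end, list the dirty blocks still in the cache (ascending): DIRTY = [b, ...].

DIRTY = [1, 2]

0: R B1 → L1 miss [-]
1: W B5 → L2 miss [D]
2: R B4 → L1 miss [-]
3: W B4 → L1 hit [D]
4: W B4 → L1 hit [D]
5: R B4 → L1 hit [D]
6: R B4 → L1 hit [D]
7: R B0 → L0 miss [-]
8: W B2 → L2 miss wb→B5 [D]
9: R B1 → L1 miss wb→B4 [-]
10: W B1 → L1 hit [D]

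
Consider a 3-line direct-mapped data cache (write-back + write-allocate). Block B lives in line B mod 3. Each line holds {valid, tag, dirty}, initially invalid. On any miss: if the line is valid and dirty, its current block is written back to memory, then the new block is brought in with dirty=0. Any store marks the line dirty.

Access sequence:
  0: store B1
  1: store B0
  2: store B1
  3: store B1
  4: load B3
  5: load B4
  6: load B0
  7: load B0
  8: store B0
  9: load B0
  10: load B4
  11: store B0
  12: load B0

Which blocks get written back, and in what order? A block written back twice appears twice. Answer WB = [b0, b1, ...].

WB = [0, 1]

0: W B1 -> L1 miss  d=D]
1: W B0 -> L0 miss  d=D]
2: W B1 -> L1 hit  d=D]
3: W B1 -> L1 hit  d=D]
4: R B3 -> L0 miss wb->B0  d=-]
5: R B4 -> L1 miss wb->B1  d=-]
6: R B0 -> L0 miss  d=-]
7: R B0 -> L0 hit  d=-]
8: W B0 -> L0 hit  d=D]
9: R B0 -> L0 hit  d=D]
10: R B4 -> L1 hit  d=-]
11: W B0 -> L0 hit  d=D]
12: R B0 -> L0 hit  d=D]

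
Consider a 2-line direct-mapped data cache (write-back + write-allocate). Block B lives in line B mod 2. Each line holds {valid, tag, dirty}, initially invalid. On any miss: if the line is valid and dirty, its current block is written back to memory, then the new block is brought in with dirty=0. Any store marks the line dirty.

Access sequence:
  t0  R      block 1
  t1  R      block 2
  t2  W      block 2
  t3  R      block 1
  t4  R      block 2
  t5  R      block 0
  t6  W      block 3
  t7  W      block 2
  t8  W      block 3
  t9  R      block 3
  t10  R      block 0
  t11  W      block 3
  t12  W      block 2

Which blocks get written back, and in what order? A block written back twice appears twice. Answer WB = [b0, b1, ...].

0: R B1 → L1 miss [-]
1: R B2 → L0 miss [-]
2: W B2 → L0 hit [D]
3: R B1 → L1 hit [-]
4: R B2 → L0 hit [D]
5: R B0 → L0 miss wb→B2 [-]
6: W B3 → L1 miss [D]
7: W B2 → L0 miss [D]
8: W B3 → L1 hit [D]
9: R B3 → L1 hit [D]
10: R B0 → L0 miss wb→B2 [-]
11: W B3 → L1 hit [D]
12: W B2 → L0 miss [D]

WB = [2, 2]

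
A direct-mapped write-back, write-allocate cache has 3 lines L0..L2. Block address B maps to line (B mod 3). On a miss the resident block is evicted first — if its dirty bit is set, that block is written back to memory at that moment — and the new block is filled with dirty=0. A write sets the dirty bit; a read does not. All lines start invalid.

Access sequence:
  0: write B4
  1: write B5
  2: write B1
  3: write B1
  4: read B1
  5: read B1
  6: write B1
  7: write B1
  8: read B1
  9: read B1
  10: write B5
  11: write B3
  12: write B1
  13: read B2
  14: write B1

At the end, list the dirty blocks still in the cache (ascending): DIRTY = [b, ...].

0: W B4 → L1 miss [D]
1: W B5 → L2 miss [D]
2: W B1 → L1 miss wb→B4 [D]
3: W B1 → L1 hit [D]
4: R B1 → L1 hit [D]
5: R B1 → L1 hit [D]
6: W B1 → L1 hit [D]
7: W B1 → L1 hit [D]
8: R B1 → L1 hit [D]
9: R B1 → L1 hit [D]
10: W B5 → L2 hit [D]
11: W B3 → L0 miss [D]
12: W B1 → L1 hit [D]
13: R B2 → L2 miss wb→B5 [-]
14: W B1 → L1 hit [D]

DIRTY = [1, 3]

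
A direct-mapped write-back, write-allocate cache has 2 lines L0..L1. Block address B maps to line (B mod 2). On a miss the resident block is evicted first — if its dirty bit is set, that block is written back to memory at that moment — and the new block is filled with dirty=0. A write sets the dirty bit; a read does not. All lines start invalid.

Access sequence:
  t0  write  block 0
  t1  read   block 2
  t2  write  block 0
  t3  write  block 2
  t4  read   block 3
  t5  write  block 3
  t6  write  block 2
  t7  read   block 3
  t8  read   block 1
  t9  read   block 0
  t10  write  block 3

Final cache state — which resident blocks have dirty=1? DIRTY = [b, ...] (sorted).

  0 | W B0 → L0 miss [D]
  1 | R B2 → L0 miss wb→B0 [-]
  2 | W B0 → L0 miss [D]
  3 | W B2 → L0 miss wb→B0 [D]
  4 | R B3 → L1 miss [-]
  5 | W B3 → L1 hit [D]
  6 | W B2 → L0 hit [D]
  7 | R B3 → L1 hit [D]
  8 | R B1 → L1 miss wb→B3 [-]
  9 | R B0 → L0 miss wb→B2 [-]
  10 | W B3 → L1 miss [D]

DIRTY = [3]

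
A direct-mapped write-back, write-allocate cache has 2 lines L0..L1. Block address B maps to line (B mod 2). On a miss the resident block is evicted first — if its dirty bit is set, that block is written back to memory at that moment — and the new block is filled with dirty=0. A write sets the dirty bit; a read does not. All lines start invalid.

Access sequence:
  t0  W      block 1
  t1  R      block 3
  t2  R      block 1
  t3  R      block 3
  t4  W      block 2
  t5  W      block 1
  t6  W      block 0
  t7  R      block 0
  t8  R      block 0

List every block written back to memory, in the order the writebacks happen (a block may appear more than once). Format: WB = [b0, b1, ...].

WB = [1, 2]

  0 | W B1 → L1 miss [D]
  1 | R B3 → L1 miss wb→B1 [-]
  2 | R B1 → L1 miss [-]
  3 | R B3 → L1 miss [-]
  4 | W B2 → L0 miss [D]
  5 | W B1 → L1 miss [D]
  6 | W B0 → L0 miss wb→B2 [D]
  7 | R B0 → L0 hit [D]
  8 | R B0 → L0 hit [D]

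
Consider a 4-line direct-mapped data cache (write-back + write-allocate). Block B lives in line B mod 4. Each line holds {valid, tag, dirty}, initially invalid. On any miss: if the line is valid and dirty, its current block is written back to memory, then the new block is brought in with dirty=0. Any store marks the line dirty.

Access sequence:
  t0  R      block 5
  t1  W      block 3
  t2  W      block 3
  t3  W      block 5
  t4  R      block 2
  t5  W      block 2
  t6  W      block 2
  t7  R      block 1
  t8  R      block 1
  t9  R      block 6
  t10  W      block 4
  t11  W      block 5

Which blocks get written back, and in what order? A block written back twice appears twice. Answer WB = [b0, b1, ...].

0: R B5 → L1 miss [-]
1: W B3 → L3 miss [D]
2: W B3 → L3 hit [D]
3: W B5 → L1 hit [D]
4: R B2 → L2 miss [-]
5: W B2 → L2 hit [D]
6: W B2 → L2 hit [D]
7: R B1 → L1 miss wb→B5 [-]
8: R B1 → L1 hit [-]
9: R B6 → L2 miss wb→B2 [-]
10: W B4 → L0 miss [D]
11: W B5 → L1 miss [D]

WB = [5, 2]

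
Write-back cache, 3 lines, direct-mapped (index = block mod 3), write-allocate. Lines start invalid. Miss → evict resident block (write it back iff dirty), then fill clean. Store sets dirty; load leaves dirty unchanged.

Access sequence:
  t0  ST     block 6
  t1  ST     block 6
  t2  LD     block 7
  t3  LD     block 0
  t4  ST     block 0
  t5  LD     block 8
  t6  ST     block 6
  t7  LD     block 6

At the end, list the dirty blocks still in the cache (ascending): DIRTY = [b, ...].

0: W B6 -> L0 miss  d=D]
1: W B6 -> L0 hit  d=D]
2: R B7 -> L1 miss  d=-]
3: R B0 -> L0 miss wb->B6  d=-]
4: W B0 -> L0 hit  d=D]
5: R B8 -> L2 miss  d=-]
6: W B6 -> L0 miss wb->B0  d=D]
7: R B6 -> L0 hit  d=D]

DIRTY = [6]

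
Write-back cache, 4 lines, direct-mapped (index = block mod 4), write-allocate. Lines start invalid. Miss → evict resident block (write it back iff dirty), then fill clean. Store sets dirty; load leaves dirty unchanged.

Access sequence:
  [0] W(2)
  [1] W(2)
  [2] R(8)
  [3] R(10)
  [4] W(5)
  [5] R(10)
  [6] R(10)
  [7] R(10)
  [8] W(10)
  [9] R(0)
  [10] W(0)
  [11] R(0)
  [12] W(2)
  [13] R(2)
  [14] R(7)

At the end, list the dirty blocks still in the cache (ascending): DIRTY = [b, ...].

DIRTY = [0, 2, 5]

0: W B2 -> L2 miss  d=D]
1: W B2 -> L2 hit  d=D]
2: R B8 -> L0 miss  d=-]
3: R B10 -> L2 miss wb->B2  d=-]
4: W B5 -> L1 miss  d=D]
5: R B10 -> L2 hit  d=-]
6: R B10 -> L2 hit  d=-]
7: R B10 -> L2 hit  d=-]
8: W B10 -> L2 hit  d=D]
9: R B0 -> L0 miss  d=-]
10: W B0 -> L0 hit  d=D]
11: R B0 -> L0 hit  d=D]
12: W B2 -> L2 miss wb->B10  d=D]
13: R B2 -> L2 hit  d=D]
14: R B7 -> L3 miss  d=-]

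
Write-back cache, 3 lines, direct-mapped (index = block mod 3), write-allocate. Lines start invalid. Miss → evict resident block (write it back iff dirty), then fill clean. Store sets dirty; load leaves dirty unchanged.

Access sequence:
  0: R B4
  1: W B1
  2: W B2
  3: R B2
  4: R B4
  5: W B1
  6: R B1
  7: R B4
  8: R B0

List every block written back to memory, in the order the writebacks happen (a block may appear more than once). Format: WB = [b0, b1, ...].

WB = [1, 1]

  0 | R B4 → L1 miss [-]
  1 | W B1 → L1 miss [D]
  2 | W B2 → L2 miss [D]
  3 | R B2 → L2 hit [D]
  4 | R B4 → L1 miss wb→B1 [-]
  5 | W B1 → L1 miss [D]
  6 | R B1 → L1 hit [D]
  7 | R B4 → L1 miss wb→B1 [-]
  8 | R B0 → L0 miss [-]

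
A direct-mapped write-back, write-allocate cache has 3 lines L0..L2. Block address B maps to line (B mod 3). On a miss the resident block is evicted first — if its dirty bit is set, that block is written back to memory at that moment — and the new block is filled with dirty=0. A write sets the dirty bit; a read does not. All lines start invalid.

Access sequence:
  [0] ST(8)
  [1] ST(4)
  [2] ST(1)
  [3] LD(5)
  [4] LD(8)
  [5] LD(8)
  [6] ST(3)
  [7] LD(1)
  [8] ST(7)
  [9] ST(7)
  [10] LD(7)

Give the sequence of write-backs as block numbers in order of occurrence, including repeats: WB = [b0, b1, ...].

WB = [4, 8, 1]

0: W B8 → L2 miss [D]
1: W B4 → L1 miss [D]
2: W B1 → L1 miss wb→B4 [D]
3: R B5 → L2 miss wb→B8 [-]
4: R B8 → L2 miss [-]
5: R B8 → L2 hit [-]
6: W B3 → L0 miss [D]
7: R B1 → L1 hit [D]
8: W B7 → L1 miss wb→B1 [D]
9: W B7 → L1 hit [D]
10: R B7 → L1 hit [D]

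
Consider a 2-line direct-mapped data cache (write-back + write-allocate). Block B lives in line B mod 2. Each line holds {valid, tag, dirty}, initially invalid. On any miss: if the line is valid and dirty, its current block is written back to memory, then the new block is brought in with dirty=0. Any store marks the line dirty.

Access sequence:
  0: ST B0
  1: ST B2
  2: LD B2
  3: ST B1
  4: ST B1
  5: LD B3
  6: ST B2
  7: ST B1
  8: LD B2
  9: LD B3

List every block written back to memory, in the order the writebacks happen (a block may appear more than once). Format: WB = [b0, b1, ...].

  0 | W B0 → L0 miss [D]
  1 | W B2 → L0 miss wb→B0 [D]
  2 | R B2 → L0 hit [D]
  3 | W B1 → L1 miss [D]
  4 | W B1 → L1 hit [D]
  5 | R B3 → L1 miss wb→B1 [-]
  6 | W B2 → L0 hit [D]
  7 | W B1 → L1 miss [D]
  8 | R B2 → L0 hit [D]
  9 | R B3 → L1 miss wb→B1 [-]

WB = [0, 1, 1]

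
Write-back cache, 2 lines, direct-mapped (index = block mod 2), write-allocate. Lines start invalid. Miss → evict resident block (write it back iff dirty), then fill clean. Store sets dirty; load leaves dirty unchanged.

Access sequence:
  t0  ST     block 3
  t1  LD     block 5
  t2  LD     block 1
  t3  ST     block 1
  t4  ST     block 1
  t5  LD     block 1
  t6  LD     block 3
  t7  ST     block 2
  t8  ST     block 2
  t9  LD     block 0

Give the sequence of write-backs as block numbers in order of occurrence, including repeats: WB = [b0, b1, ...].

0: W B3 → L1 miss [D]
1: R B5 → L1 miss wb→B3 [-]
2: R B1 → L1 miss [-]
3: W B1 → L1 hit [D]
4: W B1 → L1 hit [D]
5: R B1 → L1 hit [D]
6: R B3 → L1 miss wb→B1 [-]
7: W B2 → L0 miss [D]
8: W B2 → L0 hit [D]
9: R B0 → L0 miss wb→B2 [-]

WB = [3, 1, 2]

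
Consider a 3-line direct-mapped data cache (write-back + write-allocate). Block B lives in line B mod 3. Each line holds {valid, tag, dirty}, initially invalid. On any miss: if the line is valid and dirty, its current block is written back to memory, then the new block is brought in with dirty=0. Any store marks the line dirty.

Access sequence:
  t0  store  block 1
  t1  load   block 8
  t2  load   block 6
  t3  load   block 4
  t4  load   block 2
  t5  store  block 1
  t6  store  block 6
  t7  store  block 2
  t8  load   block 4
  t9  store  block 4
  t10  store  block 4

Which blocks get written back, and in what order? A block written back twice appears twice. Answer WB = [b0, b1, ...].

WB = [1, 1]

0: W B1 → L1 miss [D]
1: R B8 → L2 miss [-]
2: R B6 → L0 miss [-]
3: R B4 → L1 miss wb→B1 [-]
4: R B2 → L2 miss [-]
5: W B1 → L1 miss [D]
6: W B6 → L0 hit [D]
7: W B2 → L2 hit [D]
8: R B4 → L1 miss wb→B1 [-]
9: W B4 → L1 hit [D]
10: W B4 → L1 hit [D]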